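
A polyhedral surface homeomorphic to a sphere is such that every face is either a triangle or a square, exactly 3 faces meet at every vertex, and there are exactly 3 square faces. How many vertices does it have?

Let x be the number of triangles; then F = 3 + x.
Edge–face incidences: 2E = 4·3 + 3·x = 12 + 3x.
Every vertex has degree 3, so 3V = 2E.
Euler: V − E + F = 2 ⇒ (2E)/3 − E + (3 + x) = 2.
Multiply by 6: 2·(2E) − 3·(2E) + 6·(3 + x) = 12, i.e. 18 + 6x − (12 + 3x) = 12.
Collecting terms: 3x + 6 = 12, so 3x = 6, so x = 2.
Then 2E = 12 + 3·2 = 18, so E = 9, V = 2E/3 = 6, F = 3 + 2 = 5.

6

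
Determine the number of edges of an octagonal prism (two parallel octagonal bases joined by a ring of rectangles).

24

A prism on an n-gon has two n-gon bases and n rectangular sides: V = 2·8 = 16, E = 3·8 = 24, F = 8 + 2 = 10.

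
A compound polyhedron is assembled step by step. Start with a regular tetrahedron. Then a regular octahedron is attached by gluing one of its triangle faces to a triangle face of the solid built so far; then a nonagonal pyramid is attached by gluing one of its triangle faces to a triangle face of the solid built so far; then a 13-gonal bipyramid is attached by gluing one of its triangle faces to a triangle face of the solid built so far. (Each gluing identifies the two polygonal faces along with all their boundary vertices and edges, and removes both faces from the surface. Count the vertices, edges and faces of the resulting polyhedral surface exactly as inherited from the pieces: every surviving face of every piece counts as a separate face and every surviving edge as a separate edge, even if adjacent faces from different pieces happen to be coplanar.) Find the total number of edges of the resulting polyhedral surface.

A regular tetrahedron: V=4, E=6, F=4.
Attach a regular octahedron (V=6, E=12, F=8) along a 3-gon: merge 3 vertices and 3 edges, delete both glued faces → V=7, E=15, F=10.
Attach a nonagonal pyramid (V=10, E=18, F=10) along a 3-gon: merge 3 vertices and 3 edges, delete both glued faces → V=14, E=30, F=18.
Attach a 13-gonal bipyramid (V=15, E=39, F=26) along a 3-gon: merge 3 vertices and 3 edges, delete both glued faces → V=26, E=66, F=42.
Check: V − E + F = 26 − 66 + 42 = 2.

66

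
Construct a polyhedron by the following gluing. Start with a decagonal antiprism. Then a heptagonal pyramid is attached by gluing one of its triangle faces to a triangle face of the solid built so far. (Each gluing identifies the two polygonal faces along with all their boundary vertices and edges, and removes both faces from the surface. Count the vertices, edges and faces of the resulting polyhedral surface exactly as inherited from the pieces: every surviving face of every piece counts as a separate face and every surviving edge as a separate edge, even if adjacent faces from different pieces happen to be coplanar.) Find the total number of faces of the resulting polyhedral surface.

A decagonal antiprism: V=20, E=40, F=22.
Attach a heptagonal pyramid (V=8, E=14, F=8) along a 3-gon: merge 3 vertices and 3 edges, delete both glued faces → V=25, E=51, F=28.
Check: V − E + F = 25 − 51 + 28 = 2.

28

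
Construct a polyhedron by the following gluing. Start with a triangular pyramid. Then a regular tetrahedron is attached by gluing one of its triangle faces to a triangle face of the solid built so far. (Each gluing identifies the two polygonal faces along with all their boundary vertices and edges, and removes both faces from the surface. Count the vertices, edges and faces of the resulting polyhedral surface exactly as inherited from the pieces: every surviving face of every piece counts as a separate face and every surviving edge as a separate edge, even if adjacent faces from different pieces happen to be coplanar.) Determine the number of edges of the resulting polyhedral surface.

9

A triangular pyramid: V=4, E=6, F=4.
Attach a regular tetrahedron (V=4, E=6, F=4) along a 3-gon: merge 3 vertices and 3 edges, delete both glued faces → V=5, E=9, F=6.
Check: V − E + F = 5 − 9 + 6 = 2.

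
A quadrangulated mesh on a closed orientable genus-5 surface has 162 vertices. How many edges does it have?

χ = 2 − 2·5 = -8, and every face is a square so 4F = 2E.
V − E + F = -8 with E = 4F/2 gives 162 − (4/2 − 1)·F = -8, so F = 170 and E = 340.

340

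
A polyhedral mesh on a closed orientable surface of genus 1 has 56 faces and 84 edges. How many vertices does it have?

For a closed orientable surface of genus 1, χ = 2 − 2·1 = 0.
V = 0 + E − F = 0 + 84 − 56 = 28.

28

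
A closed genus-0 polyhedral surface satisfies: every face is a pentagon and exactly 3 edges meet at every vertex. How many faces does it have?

12

Each face has 5 edges and each edge borders two faces, so 2E = 5F.
Each vertex has degree 3, so 3V = 2E and hence V = 5F/3.
Euler: V − E + F = 2 ⇒ (5F/3) − (5F/2) + F = 2.
Multiply by 6: (10 − 15 + 6)F = 12, i.e. 1F = 12.
So F = 12, E = 5·12/2 = 30, V = 5·12/3 = 20.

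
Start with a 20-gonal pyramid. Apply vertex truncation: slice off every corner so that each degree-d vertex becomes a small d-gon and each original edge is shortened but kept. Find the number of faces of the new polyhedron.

42

The base solid has V = 21, E = 40, F = 21.
Truncation replaces each original edge-end by a new vertex, so V′ = 2E = 80.
Each original edge survives, and each old vertex of degree d contributes d new edges; summing degrees gives Σd = 2E, so E′ = E + 2E = 3E = 120.
Each original face survives and each original vertex becomes one new face: F′ = F + V = 42.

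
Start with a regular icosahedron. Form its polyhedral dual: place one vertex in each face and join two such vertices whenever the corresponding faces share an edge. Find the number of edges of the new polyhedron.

30

The base solid has V = 12, E = 30, F = 20.
The dual swaps V and F and preserves E: V′ = F = 20, E′ = E = 30, F′ = V = 12.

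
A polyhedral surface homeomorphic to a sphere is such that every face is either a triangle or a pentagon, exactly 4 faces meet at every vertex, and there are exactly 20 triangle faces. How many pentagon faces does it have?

12

Let x be the number of pentagons; then F = 20 + x.
Edge–face incidences: 2E = 3·20 + 5·x = 60 + 5x.
Every vertex has degree 4, so 4V = 2E.
Euler: V − E + F = 2 ⇒ (2E)/4 − E + (20 + x) = 2.
Multiply by 8: 2·(2E) − 4·(2E) + 8·(20 + x) = 16, i.e. 160 + 8x − 2·(60 + 5x) = 16.
Collecting terms: −2x + 40 = 16, so −2x = −24, so x = 12.
Then 2E = 60 + 5·12 = 120, so E = 60, V = 2E/4 = 30, F = 20 + 12 = 32.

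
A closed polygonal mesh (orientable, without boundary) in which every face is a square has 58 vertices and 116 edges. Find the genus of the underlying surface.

Every face is a square and each edge borders two faces, so 4F = 2·116, giving F = 58.
χ = V − E + F = 58 − 116 + 58 = 0.
For a closed orientable surface χ = 2 − 2g, so g = (2 − (0))/2 = 1.

1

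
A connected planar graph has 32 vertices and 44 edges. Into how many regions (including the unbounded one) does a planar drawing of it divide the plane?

Euler's formula for a connected plane graph: V − E + F = 2, so F = 2 − 32 + 44 = 14.

14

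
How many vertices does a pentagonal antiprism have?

An antiprism on an n-gon has two n-gon caps and 2n triangles: V = 2·5 = 10, E = 4·5 = 20, F = 2·5 + 2 = 12.
Check: V − E + F = 10 − 20 + 12 = 2.

10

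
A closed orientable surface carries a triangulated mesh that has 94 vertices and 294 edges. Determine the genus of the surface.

3

Every face is a triangle and each edge borders two faces, so 3F = 2·294, giving F = 196.
χ = V − E + F = 94 − 294 + 196 = -4.
For a closed orientable surface χ = 2 − 2g, so g = (2 − (-4))/2 = 3.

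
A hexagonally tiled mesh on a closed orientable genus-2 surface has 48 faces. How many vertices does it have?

χ = 2 − 2·2 = -2, and every face is a hexagon so 6F = 2E.
E = 6·48/2 = 144. Then V = -2 + E − F = -2 + 144 − 48 = 94.

94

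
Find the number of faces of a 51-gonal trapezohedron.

The n-trapezohedron (dual of the n-antiprism) has V = 2·51 + 2 = 104, E = 4·51 = 204, F = 2·51 = 102.

102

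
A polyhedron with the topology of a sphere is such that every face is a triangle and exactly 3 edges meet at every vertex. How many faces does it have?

Each face has 3 edges and each edge borders two faces, so 2E = 3F.
Each vertex has degree 3, so 3V = 2E and hence V = 3F/3.
Euler: V − E + F = 2 ⇒ (3F/3) − (3F/2) + F = 2.
Multiply by 6: (6 − 9 + 6)F = 12, i.e. 3F = 12.
So F = 4, E = 3·4/2 = 6, V = 3·4/3 = 4.

4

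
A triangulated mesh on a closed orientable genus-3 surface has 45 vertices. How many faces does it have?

χ = 2 − 2·3 = -4, and every face is a triangle so 3F = 2E.
V − E + F = -4 with E = 3F/2 gives 45 − (3/2 − 1)·F = -4, so F = 98 and E = 147.

98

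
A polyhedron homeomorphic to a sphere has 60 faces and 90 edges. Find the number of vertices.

32

Here V − E + F = 2.
V = 2 + E − F = 2 + 90 − 60 = 32.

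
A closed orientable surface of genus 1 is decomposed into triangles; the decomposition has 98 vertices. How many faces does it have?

χ = 2 − 2·1 = 0, and every face is a triangle so 3F = 2E.
V − E + F = 0 with E = 3F/2 gives 98 − (3/2 − 1)·F = 0, so F = 196 and E = 294.

196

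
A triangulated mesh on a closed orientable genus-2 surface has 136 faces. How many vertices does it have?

66

χ = 2 − 2·2 = -2, and every face is a triangle so 3F = 2E.
E = 3·136/2 = 204. Then V = -2 + E − F = -2 + 204 − 136 = 66.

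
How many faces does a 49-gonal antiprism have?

An antiprism on an n-gon has two n-gon caps and 2n triangles: V = 2·49 = 98, E = 4·49 = 196, F = 2·49 + 2 = 100.

100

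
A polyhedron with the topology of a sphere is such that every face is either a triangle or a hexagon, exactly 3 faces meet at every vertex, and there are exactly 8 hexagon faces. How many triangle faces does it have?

Let x be the number of triangles; then F = 8 + x.
Edge–face incidences: 2E = 6·8 + 3·x = 48 + 3x.
Every vertex has degree 3, so 3V = 2E.
Euler: V − E + F = 2 ⇒ (2E)/3 − E + (8 + x) = 2.
Multiply by 6: 2·(2E) − 3·(2E) + 6·(8 + x) = 12, i.e. 48 + 6x − (48 + 3x) = 12.
Collecting terms: 3x = 12, so x = 4.
Then 2E = 48 + 3·4 = 60, so E = 30, V = 2E/3 = 20, F = 8 + 4 = 12.

4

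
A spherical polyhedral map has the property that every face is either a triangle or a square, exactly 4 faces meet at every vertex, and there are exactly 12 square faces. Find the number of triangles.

Let x be the number of triangles; then F = 12 + x.
Edge–face incidences: 2E = 4·12 + 3·x = 48 + 3x.
Every vertex has degree 4, so 4V = 2E.
Euler: V − E + F = 2 ⇒ (2E)/4 − E + (12 + x) = 2.
Multiply by 8: 2·(2E) − 4·(2E) + 8·(12 + x) = 16, i.e. 96 + 8x − 2·(48 + 3x) = 16.
Collecting terms: 2x = 16, so x = 8.
Then 2E = 48 + 3·8 = 72, so E = 36, V = 2E/4 = 18, F = 12 + 8 = 20.

8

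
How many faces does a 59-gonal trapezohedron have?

118

The n-trapezohedron (dual of the n-antiprism) has V = 2·59 + 2 = 120, E = 4·59 = 236, F = 2·59 = 118.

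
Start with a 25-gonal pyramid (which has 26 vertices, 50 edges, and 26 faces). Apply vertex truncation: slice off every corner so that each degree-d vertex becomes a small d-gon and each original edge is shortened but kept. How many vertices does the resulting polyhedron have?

100

Truncation replaces each original edge-end by a new vertex, so V′ = 2E = 100.
Each original edge survives, and each old vertex of degree d contributes d new edges; summing degrees gives Σd = 2E, so E′ = E + 2E = 3E = 150.
Each original face survives and each original vertex becomes one new face: F′ = F + V = 52.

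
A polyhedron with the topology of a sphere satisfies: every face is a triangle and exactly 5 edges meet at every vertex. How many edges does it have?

30

Each face has 3 edges and each edge borders two faces, so 2E = 3F.
Each vertex has degree 5, so 5V = 2E and hence V = 3F/5.
Euler: V − E + F = 2 ⇒ (3F/5) − (3F/2) + F = 2.
Multiply by 10: (6 − 15 + 10)F = 20, i.e. 1F = 20.
So F = 20, E = 3·20/2 = 30, V = 3·20/5 = 12.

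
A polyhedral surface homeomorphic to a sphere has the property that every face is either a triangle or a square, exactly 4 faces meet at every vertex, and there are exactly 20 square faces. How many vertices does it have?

Let x be the number of triangles; then F = 20 + x.
Edge–face incidences: 2E = 4·20 + 3·x = 80 + 3x.
Every vertex has degree 4, so 4V = 2E.
Euler: V − E + F = 2 ⇒ (2E)/4 − E + (20 + x) = 2.
Multiply by 8: 2·(2E) − 4·(2E) + 8·(20 + x) = 16, i.e. 160 + 8x − 2·(80 + 3x) = 16.
Collecting terms: 2x = 16, so x = 8.
Then 2E = 80 + 3·8 = 104, so E = 52, V = 2E/4 = 26, F = 20 + 8 = 28.

26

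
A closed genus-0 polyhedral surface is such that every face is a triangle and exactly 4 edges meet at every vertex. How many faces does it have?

8

Each face has 3 edges and each edge borders two faces, so 2E = 3F.
Each vertex has degree 4, so 4V = 2E and hence V = 3F/4.
Euler: V − E + F = 2 ⇒ (3F/4) − (3F/2) + F = 2.
Multiply by 8: (6 − 12 + 8)F = 16, i.e. 2F = 16.
So F = 8, E = 3·8/2 = 12, V = 3·8/4 = 6.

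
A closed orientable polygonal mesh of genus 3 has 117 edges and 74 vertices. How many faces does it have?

For a closed orientable surface of genus 3, χ = 2 − 2·3 = -4.
F = -4 − V + E = -4 − 74 + 117 = 39.

39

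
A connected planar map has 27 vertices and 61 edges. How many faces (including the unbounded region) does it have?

Euler's formula for a connected plane graph: V − E + F = 2, so F = 2 − 27 + 61 = 36.

36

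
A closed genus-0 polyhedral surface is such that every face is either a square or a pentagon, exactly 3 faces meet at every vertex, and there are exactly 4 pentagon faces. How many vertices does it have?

12

Let x be the number of squares; then F = 4 + x.
Edge–face incidences: 2E = 5·4 + 4·x = 20 + 4x.
Every vertex has degree 3, so 3V = 2E.
Euler: V − E + F = 2 ⇒ (2E)/3 − E + (4 + x) = 2.
Multiply by 6: 2·(2E) − 3·(2E) + 6·(4 + x) = 12, i.e. 24 + 6x − (20 + 4x) = 12.
Collecting terms: 2x + 4 = 12, so 2x = 8, so x = 4.
Then 2E = 20 + 4·4 = 36, so E = 18, V = 2E/3 = 12, F = 4 + 4 = 8.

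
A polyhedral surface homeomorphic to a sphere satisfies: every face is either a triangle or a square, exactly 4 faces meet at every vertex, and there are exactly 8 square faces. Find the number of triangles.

Let x be the number of triangles; then F = 8 + x.
Edge–face incidences: 2E = 4·8 + 3·x = 32 + 3x.
Every vertex has degree 4, so 4V = 2E.
Euler: V − E + F = 2 ⇒ (2E)/4 − E + (8 + x) = 2.
Multiply by 8: 2·(2E) − 4·(2E) + 8·(8 + x) = 16, i.e. 64 + 8x − 2·(32 + 3x) = 16.
Collecting terms: 2x = 16, so x = 8.
Then 2E = 32 + 3·8 = 56, so E = 28, V = 2E/4 = 14, F = 8 + 8 = 16.

8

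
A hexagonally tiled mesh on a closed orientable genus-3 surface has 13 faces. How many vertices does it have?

22

χ = 2 − 2·3 = -4, and every face is a hexagon so 6F = 2E.
E = 6·13/2 = 39. Then V = -4 + E − F = -4 + 39 − 13 = 22.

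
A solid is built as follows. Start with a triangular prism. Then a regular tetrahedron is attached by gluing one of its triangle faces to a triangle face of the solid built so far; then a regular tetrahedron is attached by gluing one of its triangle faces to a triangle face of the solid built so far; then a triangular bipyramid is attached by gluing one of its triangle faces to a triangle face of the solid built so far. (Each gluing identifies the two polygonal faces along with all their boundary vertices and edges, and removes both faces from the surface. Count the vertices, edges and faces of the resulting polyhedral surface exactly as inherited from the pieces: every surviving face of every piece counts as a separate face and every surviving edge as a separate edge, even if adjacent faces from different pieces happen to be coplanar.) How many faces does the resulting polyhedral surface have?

A triangular prism: V=6, E=9, F=5.
Attach a regular tetrahedron (V=4, E=6, F=4) along a 3-gon: merge 3 vertices and 3 edges, delete both glued faces → V=7, E=12, F=7.
Attach a regular tetrahedron (V=4, E=6, F=4) along a 3-gon: merge 3 vertices and 3 edges, delete both glued faces → V=8, E=15, F=9.
Attach a triangular bipyramid (V=5, E=9, F=6) along a 3-gon: merge 3 vertices and 3 edges, delete both glued faces → V=10, E=21, F=13.
Check: V − E + F = 10 − 21 + 13 = 2.

13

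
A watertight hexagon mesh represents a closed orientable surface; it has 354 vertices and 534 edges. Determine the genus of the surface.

2

Every face is a hexagon and each edge borders two faces, so 6F = 2·534, giving F = 178.
χ = V − E + F = 354 − 534 + 178 = -2.
For a closed orientable surface χ = 2 − 2g, so g = (2 − (-2))/2 = 2.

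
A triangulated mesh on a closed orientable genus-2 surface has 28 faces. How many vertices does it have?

χ = 2 − 2·2 = -2, and every face is a triangle so 3F = 2E.
E = 3·28/2 = 42. Then V = -2 + E − F = -2 + 42 − 28 = 12.

12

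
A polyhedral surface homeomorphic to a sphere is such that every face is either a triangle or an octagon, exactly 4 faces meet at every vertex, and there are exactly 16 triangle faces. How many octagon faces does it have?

2

Let x be the number of octagons; then F = 16 + x.
Edge–face incidences: 2E = 3·16 + 8·x = 48 + 8x.
Every vertex has degree 4, so 4V = 2E.
Euler: V − E + F = 2 ⇒ (2E)/4 − E + (16 + x) = 2.
Multiply by 8: 2·(2E) − 4·(2E) + 8·(16 + x) = 16, i.e. 128 + 8x − 2·(48 + 8x) = 16.
Collecting terms: −8x + 32 = 16, so −8x = −16, so x = 2.
Then 2E = 48 + 8·2 = 64, so E = 32, V = 2E/4 = 16, F = 16 + 2 = 18.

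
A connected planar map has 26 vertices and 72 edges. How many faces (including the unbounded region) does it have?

48

Euler's formula for a connected plane graph: V − E + F = 2, so F = 2 − 26 + 72 = 48.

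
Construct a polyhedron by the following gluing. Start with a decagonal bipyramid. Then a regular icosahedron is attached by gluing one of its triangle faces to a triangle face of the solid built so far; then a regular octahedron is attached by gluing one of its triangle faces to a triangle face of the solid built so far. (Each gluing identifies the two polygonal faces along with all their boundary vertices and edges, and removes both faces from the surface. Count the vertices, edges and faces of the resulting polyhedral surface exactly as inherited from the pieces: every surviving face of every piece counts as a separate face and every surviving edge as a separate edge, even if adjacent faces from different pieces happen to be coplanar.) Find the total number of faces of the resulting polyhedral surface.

A decagonal bipyramid: V=12, E=30, F=20.
Attach a regular icosahedron (V=12, E=30, F=20) along a 3-gon: merge 3 vertices and 3 edges, delete both glued faces → V=21, E=57, F=38.
Attach a regular octahedron (V=6, E=12, F=8) along a 3-gon: merge 3 vertices and 3 edges, delete both glued faces → V=24, E=66, F=44.
Check: V − E + F = 24 − 66 + 44 = 2.

44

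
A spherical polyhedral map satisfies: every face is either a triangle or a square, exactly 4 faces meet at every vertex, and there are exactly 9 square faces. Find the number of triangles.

Let x be the number of triangles; then F = 9 + x.
Edge–face incidences: 2E = 4·9 + 3·x = 36 + 3x.
Every vertex has degree 4, so 4V = 2E.
Euler: V − E + F = 2 ⇒ (2E)/4 − E + (9 + x) = 2.
Multiply by 8: 2·(2E) − 4·(2E) + 8·(9 + x) = 16, i.e. 72 + 8x − 2·(36 + 3x) = 16.
Collecting terms: 2x = 16, so x = 8.
Then 2E = 36 + 3·8 = 60, so E = 30, V = 2E/4 = 15, F = 9 + 8 = 17.

8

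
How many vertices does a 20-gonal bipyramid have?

22

A bipyramid over an n-gon has 2n triangular faces and n + 2 vertices: V = 20 + 2 = 22, E = 3·20 = 60, F = 2·20 = 40.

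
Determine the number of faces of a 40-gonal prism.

42

A prism on an n-gon has two n-gon bases and n rectangular sides: V = 2·40 = 80, E = 3·40 = 120, F = 40 + 2 = 42.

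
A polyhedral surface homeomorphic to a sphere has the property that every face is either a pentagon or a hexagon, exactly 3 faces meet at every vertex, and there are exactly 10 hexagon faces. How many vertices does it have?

40

Let x be the number of pentagons; then F = 10 + x.
Edge–face incidences: 2E = 6·10 + 5·x = 60 + 5x.
Every vertex has degree 3, so 3V = 2E.
Euler: V − E + F = 2 ⇒ (2E)/3 − E + (10 + x) = 2.
Multiply by 6: 2·(2E) − 3·(2E) + 6·(10 + x) = 12, i.e. 60 + 6x − (60 + 5x) = 12.
Collecting terms: x = 12.
Then 2E = 60 + 5·12 = 120, so E = 60, V = 2E/3 = 40, F = 10 + 12 = 22.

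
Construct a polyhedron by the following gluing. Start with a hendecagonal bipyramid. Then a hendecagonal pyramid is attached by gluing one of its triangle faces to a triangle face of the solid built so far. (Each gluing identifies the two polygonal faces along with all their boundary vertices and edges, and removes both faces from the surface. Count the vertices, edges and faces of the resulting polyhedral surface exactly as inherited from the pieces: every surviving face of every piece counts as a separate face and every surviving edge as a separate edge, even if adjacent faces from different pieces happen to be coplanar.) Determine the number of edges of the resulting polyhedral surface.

A hendecagonal bipyramid: V=13, E=33, F=22.
Attach a hendecagonal pyramid (V=12, E=22, F=12) along a 3-gon: merge 3 vertices and 3 edges, delete both glued faces → V=22, E=52, F=32.
Check: V − E + F = 22 − 52 + 32 = 2.

52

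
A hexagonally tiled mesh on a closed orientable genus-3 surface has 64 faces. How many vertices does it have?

χ = 2 − 2·3 = -4, and every face is a hexagon so 6F = 2E.
E = 6·64/2 = 192. Then V = -4 + E − F = -4 + 192 − 64 = 124.

124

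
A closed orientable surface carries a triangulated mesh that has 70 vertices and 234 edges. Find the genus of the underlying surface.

5

Every face is a triangle and each edge borders two faces, so 3F = 2·234, giving F = 156.
χ = V − E + F = 70 − 234 + 156 = -8.
For a closed orientable surface χ = 2 − 2g, so g = (2 − (-8))/2 = 5.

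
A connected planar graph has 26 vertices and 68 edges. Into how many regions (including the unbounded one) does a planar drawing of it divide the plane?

Euler's formula for a connected plane graph: V − E + F = 2, so F = 2 − 26 + 68 = 44.

44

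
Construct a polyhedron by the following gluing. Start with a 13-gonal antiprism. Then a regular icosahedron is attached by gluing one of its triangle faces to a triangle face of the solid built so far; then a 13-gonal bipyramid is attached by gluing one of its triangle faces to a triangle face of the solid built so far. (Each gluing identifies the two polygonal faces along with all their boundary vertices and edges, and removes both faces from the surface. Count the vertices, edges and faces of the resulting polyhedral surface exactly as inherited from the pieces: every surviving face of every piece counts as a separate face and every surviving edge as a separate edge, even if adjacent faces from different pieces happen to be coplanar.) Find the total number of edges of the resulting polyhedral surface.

115

A 13-gonal antiprism: V=26, E=52, F=28.
Attach a regular icosahedron (V=12, E=30, F=20) along a 3-gon: merge 3 vertices and 3 edges, delete both glued faces → V=35, E=79, F=46.
Attach a 13-gonal bipyramid (V=15, E=39, F=26) along a 3-gon: merge 3 vertices and 3 edges, delete both glued faces → V=47, E=115, F=70.
Check: V − E + F = 47 − 115 + 70 = 2.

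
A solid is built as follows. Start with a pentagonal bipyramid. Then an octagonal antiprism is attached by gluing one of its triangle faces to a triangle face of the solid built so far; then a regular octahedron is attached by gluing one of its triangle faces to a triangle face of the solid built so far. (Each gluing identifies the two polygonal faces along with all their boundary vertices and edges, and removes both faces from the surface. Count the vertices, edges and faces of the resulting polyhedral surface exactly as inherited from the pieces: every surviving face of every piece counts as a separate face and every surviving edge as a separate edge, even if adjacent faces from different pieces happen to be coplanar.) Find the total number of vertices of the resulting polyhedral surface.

23

A pentagonal bipyramid: V=7, E=15, F=10.
Attach an octagonal antiprism (V=16, E=32, F=18) along a 3-gon: merge 3 vertices and 3 edges, delete both glued faces → V=20, E=44, F=26.
Attach a regular octahedron (V=6, E=12, F=8) along a 3-gon: merge 3 vertices and 3 edges, delete both glued faces → V=23, E=53, F=32.
Check: V − E + F = 23 − 53 + 32 = 2.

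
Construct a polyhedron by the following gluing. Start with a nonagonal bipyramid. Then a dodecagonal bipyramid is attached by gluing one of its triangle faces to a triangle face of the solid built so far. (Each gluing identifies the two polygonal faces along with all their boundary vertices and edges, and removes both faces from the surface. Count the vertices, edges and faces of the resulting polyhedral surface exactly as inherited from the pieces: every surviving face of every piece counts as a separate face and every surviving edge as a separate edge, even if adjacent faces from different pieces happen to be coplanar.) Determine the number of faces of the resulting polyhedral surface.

A nonagonal bipyramid: V=11, E=27, F=18.
Attach a dodecagonal bipyramid (V=14, E=36, F=24) along a 3-gon: merge 3 vertices and 3 edges, delete both glued faces → V=22, E=60, F=40.
Check: V − E + F = 22 − 60 + 40 = 2.

40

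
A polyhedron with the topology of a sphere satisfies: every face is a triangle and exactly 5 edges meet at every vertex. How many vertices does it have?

12

Each face has 3 edges and each edge borders two faces, so 2E = 3F.
Each vertex has degree 5, so 5V = 2E and hence V = 3F/5.
Euler: V − E + F = 2 ⇒ (3F/5) − (3F/2) + F = 2.
Multiply by 10: (6 − 15 + 10)F = 20, i.e. 1F = 20.
So F = 20, E = 3·20/2 = 30, V = 3·20/5 = 12.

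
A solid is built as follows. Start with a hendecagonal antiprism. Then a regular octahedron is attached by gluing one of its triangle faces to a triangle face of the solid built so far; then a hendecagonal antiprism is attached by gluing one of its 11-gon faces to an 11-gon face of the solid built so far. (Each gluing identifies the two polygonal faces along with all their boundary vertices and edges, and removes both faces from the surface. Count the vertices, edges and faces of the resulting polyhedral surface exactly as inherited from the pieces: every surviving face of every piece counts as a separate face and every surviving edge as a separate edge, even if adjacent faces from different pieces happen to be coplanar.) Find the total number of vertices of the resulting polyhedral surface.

A hendecagonal antiprism: V=22, E=44, F=24.
Attach a regular octahedron (V=6, E=12, F=8) along a 3-gon: merge 3 vertices and 3 edges, delete both glued faces → V=25, E=53, F=30.
Attach a hendecagonal antiprism (V=22, E=44, F=24) along an 11-gon: merge 11 vertices and 11 edges, delete both glued faces → V=36, E=86, F=52.
Check: V − E + F = 36 − 86 + 52 = 2.

36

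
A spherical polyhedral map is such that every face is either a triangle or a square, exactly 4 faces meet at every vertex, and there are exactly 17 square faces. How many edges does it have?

46

Let x be the number of triangles; then F = 17 + x.
Edge–face incidences: 2E = 4·17 + 3·x = 68 + 3x.
Every vertex has degree 4, so 4V = 2E.
Euler: V − E + F = 2 ⇒ (2E)/4 − E + (17 + x) = 2.
Multiply by 8: 2·(2E) − 4·(2E) + 8·(17 + x) = 16, i.e. 136 + 8x − 2·(68 + 3x) = 16.
Collecting terms: 2x = 16, so x = 8.
Then 2E = 68 + 3·8 = 92, so E = 46, V = 2E/4 = 23, F = 17 + 8 = 25.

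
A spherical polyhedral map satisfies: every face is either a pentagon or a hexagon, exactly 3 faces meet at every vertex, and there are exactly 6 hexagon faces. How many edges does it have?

48

Let x be the number of pentagons; then F = 6 + x.
Edge–face incidences: 2E = 6·6 + 5·x = 36 + 5x.
Every vertex has degree 3, so 3V = 2E.
Euler: V − E + F = 2 ⇒ (2E)/3 − E + (6 + x) = 2.
Multiply by 6: 2·(2E) − 3·(2E) + 6·(6 + x) = 12, i.e. 36 + 6x − (36 + 5x) = 12.
Collecting terms: x = 12.
Then 2E = 36 + 5·12 = 96, so E = 48, V = 2E/3 = 32, F = 6 + 12 = 18.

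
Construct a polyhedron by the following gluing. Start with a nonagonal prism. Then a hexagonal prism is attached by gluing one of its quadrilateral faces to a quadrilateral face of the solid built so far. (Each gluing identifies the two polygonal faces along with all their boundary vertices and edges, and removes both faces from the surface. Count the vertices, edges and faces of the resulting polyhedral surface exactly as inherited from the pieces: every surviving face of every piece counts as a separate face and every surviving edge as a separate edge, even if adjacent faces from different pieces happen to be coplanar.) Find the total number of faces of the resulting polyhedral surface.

17

A nonagonal prism: V=18, E=27, F=11.
Attach a hexagonal prism (V=12, E=18, F=8) along a 4-gon: merge 4 vertices and 4 edges, delete both glued faces → V=26, E=41, F=17.
Check: V − E + F = 26 − 41 + 17 = 2.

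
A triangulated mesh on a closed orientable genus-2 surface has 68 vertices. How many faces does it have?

140

χ = 2 − 2·2 = -2, and every face is a triangle so 3F = 2E.
V − E + F = -2 with E = 3F/2 gives 68 − (3/2 − 1)·F = -2, so F = 140 and E = 210.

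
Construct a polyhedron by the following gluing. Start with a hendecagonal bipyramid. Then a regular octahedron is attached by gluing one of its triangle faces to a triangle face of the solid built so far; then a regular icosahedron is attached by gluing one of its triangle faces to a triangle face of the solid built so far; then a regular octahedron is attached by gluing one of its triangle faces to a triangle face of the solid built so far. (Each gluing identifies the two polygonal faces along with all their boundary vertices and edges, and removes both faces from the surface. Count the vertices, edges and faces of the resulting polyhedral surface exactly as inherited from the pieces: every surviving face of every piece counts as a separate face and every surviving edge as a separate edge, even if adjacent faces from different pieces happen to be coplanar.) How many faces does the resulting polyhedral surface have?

52

A hendecagonal bipyramid: V=13, E=33, F=22.
Attach a regular octahedron (V=6, E=12, F=8) along a 3-gon: merge 3 vertices and 3 edges, delete both glued faces → V=16, E=42, F=28.
Attach a regular icosahedron (V=12, E=30, F=20) along a 3-gon: merge 3 vertices and 3 edges, delete both glued faces → V=25, E=69, F=46.
Attach a regular octahedron (V=6, E=12, F=8) along a 3-gon: merge 3 vertices and 3 edges, delete both glued faces → V=28, E=78, F=52.
Check: V − E + F = 28 − 78 + 52 = 2.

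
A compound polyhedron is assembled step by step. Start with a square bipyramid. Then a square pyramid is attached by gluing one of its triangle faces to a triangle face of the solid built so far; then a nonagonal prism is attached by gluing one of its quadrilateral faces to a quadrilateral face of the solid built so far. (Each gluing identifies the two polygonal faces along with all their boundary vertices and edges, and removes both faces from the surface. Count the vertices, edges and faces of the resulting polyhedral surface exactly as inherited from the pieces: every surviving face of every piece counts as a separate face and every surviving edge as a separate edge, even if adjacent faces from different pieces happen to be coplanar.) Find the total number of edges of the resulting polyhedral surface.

A square bipyramid: V=6, E=12, F=8.
Attach a square pyramid (V=5, E=8, F=5) along a 3-gon: merge 3 vertices and 3 edges, delete both glued faces → V=8, E=17, F=11.
Attach a nonagonal prism (V=18, E=27, F=11) along a 4-gon: merge 4 vertices and 4 edges, delete both glued faces → V=22, E=40, F=20.
Check: V − E + F = 22 − 40 + 20 = 2.

40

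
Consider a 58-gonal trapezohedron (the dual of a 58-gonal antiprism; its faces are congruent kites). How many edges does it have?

232

The n-trapezohedron (dual of the n-antiprism) has V = 2·58 + 2 = 118, E = 4·58 = 232, F = 2·58 = 116.
Check: V − E + F = 118 − 232 + 116 = 2.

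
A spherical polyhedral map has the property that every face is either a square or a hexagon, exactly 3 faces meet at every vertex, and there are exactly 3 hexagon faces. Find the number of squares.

6

Let x be the number of squares; then F = 3 + x.
Edge–face incidences: 2E = 6·3 + 4·x = 18 + 4x.
Every vertex has degree 3, so 3V = 2E.
Euler: V − E + F = 2 ⇒ (2E)/3 − E + (3 + x) = 2.
Multiply by 6: 2·(2E) − 3·(2E) + 6·(3 + x) = 12, i.e. 18 + 6x − (18 + 4x) = 12.
Collecting terms: 2x = 12, so x = 6.
Then 2E = 18 + 4·6 = 42, so E = 21, V = 2E/3 = 14, F = 3 + 6 = 9.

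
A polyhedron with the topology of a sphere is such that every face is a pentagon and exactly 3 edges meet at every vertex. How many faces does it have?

12

Each face has 5 edges and each edge borders two faces, so 2E = 5F.
Each vertex has degree 3, so 3V = 2E and hence V = 5F/3.
Euler: V − E + F = 2 ⇒ (5F/3) − (5F/2) + F = 2.
Multiply by 6: (10 − 15 + 6)F = 12, i.e. 1F = 12.
So F = 12, E = 5·12/2 = 30, V = 5·12/3 = 20.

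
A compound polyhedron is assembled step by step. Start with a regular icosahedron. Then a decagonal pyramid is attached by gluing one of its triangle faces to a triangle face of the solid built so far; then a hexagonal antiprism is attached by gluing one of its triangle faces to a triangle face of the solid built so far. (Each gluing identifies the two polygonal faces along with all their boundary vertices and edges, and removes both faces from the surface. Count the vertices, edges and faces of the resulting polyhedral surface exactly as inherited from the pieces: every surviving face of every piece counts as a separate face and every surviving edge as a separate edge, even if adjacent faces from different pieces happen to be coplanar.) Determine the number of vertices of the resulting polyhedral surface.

29

A regular icosahedron: V=12, E=30, F=20.
Attach a decagonal pyramid (V=11, E=20, F=11) along a 3-gon: merge 3 vertices and 3 edges, delete both glued faces → V=20, E=47, F=29.
Attach a hexagonal antiprism (V=12, E=24, F=14) along a 3-gon: merge 3 vertices and 3 edges, delete both glued faces → V=29, E=68, F=41.
Check: V − E + F = 29 − 68 + 41 = 2.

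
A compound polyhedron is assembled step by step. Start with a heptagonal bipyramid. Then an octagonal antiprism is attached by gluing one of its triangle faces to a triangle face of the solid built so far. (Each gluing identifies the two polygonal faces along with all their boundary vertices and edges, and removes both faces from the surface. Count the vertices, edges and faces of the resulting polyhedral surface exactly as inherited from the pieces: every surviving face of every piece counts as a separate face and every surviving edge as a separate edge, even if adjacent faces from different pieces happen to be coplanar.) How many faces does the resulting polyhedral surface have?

A heptagonal bipyramid: V=9, E=21, F=14.
Attach an octagonal antiprism (V=16, E=32, F=18) along a 3-gon: merge 3 vertices and 3 edges, delete both glued faces → V=22, E=50, F=30.
Check: V − E + F = 22 − 50 + 30 = 2.

30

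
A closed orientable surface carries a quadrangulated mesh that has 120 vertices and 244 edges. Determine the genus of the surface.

2

Every face is a square and each edge borders two faces, so 4F = 2·244, giving F = 122.
χ = V − E + F = 120 − 244 + 122 = -2.
For a closed orientable surface χ = 2 − 2g, so g = (2 − (-2))/2 = 2.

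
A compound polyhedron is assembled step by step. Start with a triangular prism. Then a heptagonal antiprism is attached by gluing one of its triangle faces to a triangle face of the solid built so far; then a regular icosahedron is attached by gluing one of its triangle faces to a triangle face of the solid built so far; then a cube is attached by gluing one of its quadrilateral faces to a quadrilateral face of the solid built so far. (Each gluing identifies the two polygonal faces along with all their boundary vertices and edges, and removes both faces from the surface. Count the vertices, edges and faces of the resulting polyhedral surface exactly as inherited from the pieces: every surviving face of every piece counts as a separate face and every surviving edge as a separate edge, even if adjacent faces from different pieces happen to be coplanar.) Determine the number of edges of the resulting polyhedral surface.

69

A triangular prism: V=6, E=9, F=5.
Attach a heptagonal antiprism (V=14, E=28, F=16) along a 3-gon: merge 3 vertices and 3 edges, delete both glued faces → V=17, E=34, F=19.
Attach a regular icosahedron (V=12, E=30, F=20) along a 3-gon: merge 3 vertices and 3 edges, delete both glued faces → V=26, E=61, F=37.
Attach a cube (V=8, E=12, F=6) along a 4-gon: merge 4 vertices and 4 edges, delete both glued faces → V=30, E=69, F=41.
Check: V − E + F = 30 − 69 + 41 = 2.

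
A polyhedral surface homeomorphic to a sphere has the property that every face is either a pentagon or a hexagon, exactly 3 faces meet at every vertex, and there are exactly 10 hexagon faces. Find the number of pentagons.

Let x be the number of pentagons; then F = 10 + x.
Edge–face incidences: 2E = 6·10 + 5·x = 60 + 5x.
Every vertex has degree 3, so 3V = 2E.
Euler: V − E + F = 2 ⇒ (2E)/3 − E + (10 + x) = 2.
Multiply by 6: 2·(2E) − 3·(2E) + 6·(10 + x) = 12, i.e. 60 + 6x − (60 + 5x) = 12.
Collecting terms: x = 12.
Then 2E = 60 + 5·12 = 120, so E = 60, V = 2E/3 = 40, F = 10 + 12 = 22.

12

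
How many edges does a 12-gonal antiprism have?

48

An antiprism on an n-gon has two n-gon caps and 2n triangles: V = 2·12 = 24, E = 4·12 = 48, F = 2·12 + 2 = 26.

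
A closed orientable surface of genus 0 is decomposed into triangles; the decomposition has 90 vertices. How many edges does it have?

χ = 2 − 2·0 = 2, and every face is a triangle so 3F = 2E.
V − E + F = 2 with E = 3F/2 gives 90 − (3/2 − 1)·F = 2, so F = 176 and E = 264.

264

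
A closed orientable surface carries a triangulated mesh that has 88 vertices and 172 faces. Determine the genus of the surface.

Every face is a triangle, so 2E = 3·172 = 516, giving E = 258.
χ = V − E + F = 88 − 258 + 172 = 2.
For a closed orientable surface χ = 2 − 2g, so g = (2 − (2))/2 = 0.

0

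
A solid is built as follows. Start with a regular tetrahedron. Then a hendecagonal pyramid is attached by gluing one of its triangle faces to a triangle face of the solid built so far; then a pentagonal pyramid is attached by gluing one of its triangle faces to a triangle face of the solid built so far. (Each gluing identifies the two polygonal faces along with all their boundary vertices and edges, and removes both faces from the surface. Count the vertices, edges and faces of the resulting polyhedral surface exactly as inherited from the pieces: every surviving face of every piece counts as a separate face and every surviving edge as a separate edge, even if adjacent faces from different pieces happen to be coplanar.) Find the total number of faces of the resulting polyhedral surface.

18

A regular tetrahedron: V=4, E=6, F=4.
Attach a hendecagonal pyramid (V=12, E=22, F=12) along a 3-gon: merge 3 vertices and 3 edges, delete both glued faces → V=13, E=25, F=14.
Attach a pentagonal pyramid (V=6, E=10, F=6) along a 3-gon: merge 3 vertices and 3 edges, delete both glued faces → V=16, E=32, F=18.
Check: V − E + F = 16 − 32 + 18 = 2.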